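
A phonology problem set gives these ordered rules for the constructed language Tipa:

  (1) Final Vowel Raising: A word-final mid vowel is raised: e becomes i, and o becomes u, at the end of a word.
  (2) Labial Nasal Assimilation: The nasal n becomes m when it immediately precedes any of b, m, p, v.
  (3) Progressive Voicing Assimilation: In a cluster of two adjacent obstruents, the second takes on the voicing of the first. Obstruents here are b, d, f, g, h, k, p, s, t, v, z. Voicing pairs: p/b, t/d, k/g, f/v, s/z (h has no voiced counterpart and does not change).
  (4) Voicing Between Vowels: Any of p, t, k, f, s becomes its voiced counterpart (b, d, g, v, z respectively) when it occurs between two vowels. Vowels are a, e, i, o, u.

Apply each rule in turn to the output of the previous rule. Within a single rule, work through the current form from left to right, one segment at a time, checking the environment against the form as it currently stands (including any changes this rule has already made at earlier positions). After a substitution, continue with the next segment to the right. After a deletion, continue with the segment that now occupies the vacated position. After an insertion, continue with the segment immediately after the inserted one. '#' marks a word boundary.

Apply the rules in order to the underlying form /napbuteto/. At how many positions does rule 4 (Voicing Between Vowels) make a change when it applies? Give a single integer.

2

(1) Final Vowel Raising: [napbuteto] → [napbutetu]
(2) Labial Nasal Assimilation: no change — [napbutetu]
(3) Progressive Voicing Assimilation: [napbutetu] → [napputetu]
(4) Voicing Between Vowels: [napputetu] → [nappudedu]
Rule 4 changed 2 position(s).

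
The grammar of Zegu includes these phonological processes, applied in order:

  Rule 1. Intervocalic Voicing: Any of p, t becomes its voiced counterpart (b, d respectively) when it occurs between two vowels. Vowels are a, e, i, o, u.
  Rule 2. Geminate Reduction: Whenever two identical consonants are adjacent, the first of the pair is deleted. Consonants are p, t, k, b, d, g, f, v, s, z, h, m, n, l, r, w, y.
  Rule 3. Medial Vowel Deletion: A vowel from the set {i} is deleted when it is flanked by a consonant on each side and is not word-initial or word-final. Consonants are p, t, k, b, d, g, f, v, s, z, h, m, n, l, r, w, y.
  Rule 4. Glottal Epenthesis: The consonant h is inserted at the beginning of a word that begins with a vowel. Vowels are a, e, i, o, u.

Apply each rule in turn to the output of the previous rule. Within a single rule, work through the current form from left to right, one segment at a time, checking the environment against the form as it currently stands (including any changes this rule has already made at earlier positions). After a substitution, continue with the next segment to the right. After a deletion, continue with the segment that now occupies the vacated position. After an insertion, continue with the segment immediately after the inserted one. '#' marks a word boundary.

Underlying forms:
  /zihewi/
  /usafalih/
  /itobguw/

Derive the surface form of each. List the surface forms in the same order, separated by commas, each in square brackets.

/zihewi/:
  Rule 1 Intervocalic Voicing: no change — [zihewi]
  Rule 2 Geminate Reduction: no change — [zihewi]
  Rule 3 Medial Vowel Deletion: [zihewi] → [zhewi]
  Rule 4 Glottal Epenthesis: no change — [zhewi]
/usafalih/:
  Rule 1 Intervocalic Voicing: no change — [usafalih]
  Rule 2 Geminate Reduction: no change — [usafalih]
  Rule 3 Medial Vowel Deletion: [usafalih] → [usafalh]
  Rule 4 Glottal Epenthesis: [usafalh] → [husafalh]
/itobguw/:
  Rule 1 Intervocalic Voicing: [itobguw] → [idobguw]
  Rule 2 Geminate Reduction: no change — [idobguw]
  Rule 3 Medial Vowel Deletion: no change — [idobguw]
  Rule 4 Glottal Epenthesis: [idobguw] → [hidobguw]

[zhewi], [husafalh], [hidobguw]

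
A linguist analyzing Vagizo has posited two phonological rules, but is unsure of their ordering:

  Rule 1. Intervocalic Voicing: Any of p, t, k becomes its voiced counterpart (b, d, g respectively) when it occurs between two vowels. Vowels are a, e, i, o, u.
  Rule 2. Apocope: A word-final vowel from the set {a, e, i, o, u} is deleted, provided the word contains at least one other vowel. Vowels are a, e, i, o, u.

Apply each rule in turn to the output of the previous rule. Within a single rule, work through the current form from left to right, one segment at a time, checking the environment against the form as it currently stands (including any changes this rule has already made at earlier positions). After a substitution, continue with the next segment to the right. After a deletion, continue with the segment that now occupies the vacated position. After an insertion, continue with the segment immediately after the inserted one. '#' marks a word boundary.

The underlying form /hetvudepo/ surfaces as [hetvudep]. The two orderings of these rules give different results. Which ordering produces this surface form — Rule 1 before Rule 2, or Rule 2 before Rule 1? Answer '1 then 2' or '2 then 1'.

Order 1 then 2:
  1 Intervocalic Voicing: [hetvudepo] → [hetvudebo]
  2 Apocope: [hetvudebo] → [hetvudeb]
  result: [hetvudeb]
Order 2 then 1:
  2 Apocope: [hetvudepo] → [hetvudep]
  1 Intervocalic Voicing: no change — [hetvudep]
  result: [hetvudep]

2 then 1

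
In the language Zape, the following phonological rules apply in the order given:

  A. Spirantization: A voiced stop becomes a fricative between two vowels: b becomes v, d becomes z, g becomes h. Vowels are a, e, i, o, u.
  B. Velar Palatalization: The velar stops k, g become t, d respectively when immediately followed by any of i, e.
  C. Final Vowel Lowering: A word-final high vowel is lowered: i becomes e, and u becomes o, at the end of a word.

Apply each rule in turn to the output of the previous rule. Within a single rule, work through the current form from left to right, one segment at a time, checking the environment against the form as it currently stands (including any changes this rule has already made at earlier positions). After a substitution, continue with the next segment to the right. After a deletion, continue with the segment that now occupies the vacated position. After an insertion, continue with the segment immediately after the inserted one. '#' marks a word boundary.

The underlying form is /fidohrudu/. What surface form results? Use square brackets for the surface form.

[fizohruzo]

A Spirantization: [fidohrudu] → [fizohruzu]
B Velar Palatalization: no change — [fizohruzu]
C Final Vowel Lowering: [fizohruzu] → [fizohruzo]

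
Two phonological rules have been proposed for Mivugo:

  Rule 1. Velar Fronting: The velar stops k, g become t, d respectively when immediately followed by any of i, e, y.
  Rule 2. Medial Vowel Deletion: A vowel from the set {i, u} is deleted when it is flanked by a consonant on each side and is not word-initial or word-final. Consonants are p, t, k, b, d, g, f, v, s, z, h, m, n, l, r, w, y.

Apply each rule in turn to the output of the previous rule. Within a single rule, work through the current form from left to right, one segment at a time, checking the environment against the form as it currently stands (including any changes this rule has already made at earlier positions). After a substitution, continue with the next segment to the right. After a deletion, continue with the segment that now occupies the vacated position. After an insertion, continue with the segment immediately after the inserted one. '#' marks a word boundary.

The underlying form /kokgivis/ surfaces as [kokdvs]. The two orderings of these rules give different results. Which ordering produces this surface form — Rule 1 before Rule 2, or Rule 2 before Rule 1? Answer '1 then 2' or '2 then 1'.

Order 1 then 2:
  1 Velar Fronting: [kokgivis] → [kokdivis]
  2 Medial Vowel Deletion: [kokdivis] → [kokdvs]
  result: [kokdvs]
Order 2 then 1:
  2 Medial Vowel Deletion: [kokgivis] → [kokgvs]
  1 Velar Fronting: no change — [kokgvs]
  result: [kokgvs]

1 then 2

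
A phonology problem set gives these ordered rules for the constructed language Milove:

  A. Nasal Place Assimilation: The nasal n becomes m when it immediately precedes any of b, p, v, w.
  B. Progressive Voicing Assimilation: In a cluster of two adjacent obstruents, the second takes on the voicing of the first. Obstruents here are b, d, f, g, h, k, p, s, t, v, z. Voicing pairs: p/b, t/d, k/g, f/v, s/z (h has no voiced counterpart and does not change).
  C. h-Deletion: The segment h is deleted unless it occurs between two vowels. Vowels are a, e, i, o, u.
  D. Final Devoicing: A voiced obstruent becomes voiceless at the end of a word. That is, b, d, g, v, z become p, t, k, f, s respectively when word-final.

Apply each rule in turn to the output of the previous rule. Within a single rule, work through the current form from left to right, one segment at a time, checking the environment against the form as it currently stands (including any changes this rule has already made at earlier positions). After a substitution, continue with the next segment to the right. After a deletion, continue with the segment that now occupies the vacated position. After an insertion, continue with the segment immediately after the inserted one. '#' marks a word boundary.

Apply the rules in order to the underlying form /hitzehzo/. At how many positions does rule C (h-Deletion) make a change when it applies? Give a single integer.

A Nasal Place Assimilation: no change — [hitzehzo]
B Progressive Voicing Assimilation: [hitzehzo] → [hitsehso]
C h-Deletion: [hitsehso] → [itseso]
D Final Devoicing: no change — [itseso]
Rule C changed 2 position(s).

2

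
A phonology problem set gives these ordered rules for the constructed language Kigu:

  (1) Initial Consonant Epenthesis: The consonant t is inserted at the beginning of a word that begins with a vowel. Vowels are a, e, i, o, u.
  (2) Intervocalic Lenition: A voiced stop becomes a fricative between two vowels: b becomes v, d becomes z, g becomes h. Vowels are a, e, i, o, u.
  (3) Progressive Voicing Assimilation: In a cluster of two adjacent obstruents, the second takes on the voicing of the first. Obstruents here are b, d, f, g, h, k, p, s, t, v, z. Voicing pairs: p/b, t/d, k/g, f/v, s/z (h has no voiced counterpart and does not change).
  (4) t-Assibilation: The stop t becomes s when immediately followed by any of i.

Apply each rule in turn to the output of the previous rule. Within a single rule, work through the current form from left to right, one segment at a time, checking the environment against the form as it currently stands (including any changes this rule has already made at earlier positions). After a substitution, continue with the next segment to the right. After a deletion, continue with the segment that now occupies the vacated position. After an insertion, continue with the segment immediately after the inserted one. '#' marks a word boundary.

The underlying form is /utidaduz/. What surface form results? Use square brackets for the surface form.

[tusizazuz]

(1) Initial Consonant Epenthesis: [utidaduz] → [tutidaduz]
(2) Intervocalic Lenition: [tutidaduz] → [tutizazuz]
(3) Progressive Voicing Assimilation: no change — [tutizazuz]
(4) t-Assibilation: [tutizazuz] → [tusizazuz]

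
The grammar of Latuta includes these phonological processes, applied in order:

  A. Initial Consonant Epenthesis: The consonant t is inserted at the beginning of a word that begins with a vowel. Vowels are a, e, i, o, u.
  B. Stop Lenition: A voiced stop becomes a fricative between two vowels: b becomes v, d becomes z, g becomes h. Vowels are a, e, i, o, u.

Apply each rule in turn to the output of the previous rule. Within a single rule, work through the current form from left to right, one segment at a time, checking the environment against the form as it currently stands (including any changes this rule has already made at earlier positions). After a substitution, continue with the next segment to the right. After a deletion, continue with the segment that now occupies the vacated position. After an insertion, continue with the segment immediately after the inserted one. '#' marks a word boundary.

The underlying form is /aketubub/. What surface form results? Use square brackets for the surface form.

A Initial Consonant Epenthesis: [aketubub] → [taketubub]
B Stop Lenition: [taketubub] → [taketuvub]

[taketuvub]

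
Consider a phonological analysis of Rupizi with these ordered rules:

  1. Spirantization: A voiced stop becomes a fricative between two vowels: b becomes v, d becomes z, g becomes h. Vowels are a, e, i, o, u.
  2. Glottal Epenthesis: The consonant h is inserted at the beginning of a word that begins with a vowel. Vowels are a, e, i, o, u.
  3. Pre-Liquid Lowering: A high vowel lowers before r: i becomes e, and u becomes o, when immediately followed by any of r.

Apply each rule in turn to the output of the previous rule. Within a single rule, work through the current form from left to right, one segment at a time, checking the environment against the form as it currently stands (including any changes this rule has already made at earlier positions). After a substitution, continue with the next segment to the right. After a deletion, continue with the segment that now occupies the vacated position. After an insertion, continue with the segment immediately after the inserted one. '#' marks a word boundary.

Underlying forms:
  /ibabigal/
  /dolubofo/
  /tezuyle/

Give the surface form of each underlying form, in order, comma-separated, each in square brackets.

/ibabigal/:
  1 Spirantization: [ibabigal] → [ivavihal]
  2 Glottal Epenthesis: [ivavihal] → [hivavihal]
  3 Pre-Liquid Lowering: no change — [hivavihal]
/dolubofo/:
  1 Spirantization: [dolubofo] → [doluvofo]
  2 Glottal Epenthesis: no change — [doluvofo]
  3 Pre-Liquid Lowering: no change — [doluvofo]
/tezuyle/:
  1 Spirantization: no change — [tezuyle]
  2 Glottal Epenthesis: no change — [tezuyle]
  3 Pre-Liquid Lowering: no change — [tezuyle]

[hivavihal], [doluvofo], [tezuyle]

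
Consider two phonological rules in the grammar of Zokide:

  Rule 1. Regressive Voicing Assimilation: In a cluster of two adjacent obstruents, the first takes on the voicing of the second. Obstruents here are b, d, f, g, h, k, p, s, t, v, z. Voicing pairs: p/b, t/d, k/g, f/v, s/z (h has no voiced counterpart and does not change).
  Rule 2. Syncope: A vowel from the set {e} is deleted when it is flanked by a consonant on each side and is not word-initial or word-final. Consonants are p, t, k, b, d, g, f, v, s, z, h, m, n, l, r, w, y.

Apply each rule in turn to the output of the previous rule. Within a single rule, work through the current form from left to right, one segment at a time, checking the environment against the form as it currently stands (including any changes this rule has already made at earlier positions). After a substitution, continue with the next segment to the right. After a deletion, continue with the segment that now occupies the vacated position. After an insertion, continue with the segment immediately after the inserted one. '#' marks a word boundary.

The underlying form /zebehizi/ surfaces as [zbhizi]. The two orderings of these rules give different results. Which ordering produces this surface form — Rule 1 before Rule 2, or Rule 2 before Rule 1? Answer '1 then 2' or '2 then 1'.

Order 1 then 2:
  1 Regressive Voicing Assimilation: no change — [zebehizi]
  2 Syncope: [zebehizi] → [zbhizi]
  result: [zbhizi]
Order 2 then 1:
  2 Syncope: [zebehizi] → [zbhizi]
  1 Regressive Voicing Assimilation: [zbhizi] → [zphizi]
  result: [zphizi]

1 then 2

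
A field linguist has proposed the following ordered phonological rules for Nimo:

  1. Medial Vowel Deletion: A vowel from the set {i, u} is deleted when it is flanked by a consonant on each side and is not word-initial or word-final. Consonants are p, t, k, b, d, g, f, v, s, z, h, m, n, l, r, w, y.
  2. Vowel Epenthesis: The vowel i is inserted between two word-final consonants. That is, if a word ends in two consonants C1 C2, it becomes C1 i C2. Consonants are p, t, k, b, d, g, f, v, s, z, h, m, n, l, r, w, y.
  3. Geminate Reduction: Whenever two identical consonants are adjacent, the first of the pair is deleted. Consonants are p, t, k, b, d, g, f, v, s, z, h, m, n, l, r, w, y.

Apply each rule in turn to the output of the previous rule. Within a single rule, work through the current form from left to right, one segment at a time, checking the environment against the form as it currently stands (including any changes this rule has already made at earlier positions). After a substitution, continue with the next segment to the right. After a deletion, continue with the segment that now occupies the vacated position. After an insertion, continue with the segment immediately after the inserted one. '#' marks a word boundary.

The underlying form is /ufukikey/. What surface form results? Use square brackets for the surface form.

[ufkey]

1 Medial Vowel Deletion: [ufukikey] → [ufkkey]
2 Vowel Epenthesis: no change — [ufkkey]
3 Geminate Reduction: [ufkkey] → [ufkey]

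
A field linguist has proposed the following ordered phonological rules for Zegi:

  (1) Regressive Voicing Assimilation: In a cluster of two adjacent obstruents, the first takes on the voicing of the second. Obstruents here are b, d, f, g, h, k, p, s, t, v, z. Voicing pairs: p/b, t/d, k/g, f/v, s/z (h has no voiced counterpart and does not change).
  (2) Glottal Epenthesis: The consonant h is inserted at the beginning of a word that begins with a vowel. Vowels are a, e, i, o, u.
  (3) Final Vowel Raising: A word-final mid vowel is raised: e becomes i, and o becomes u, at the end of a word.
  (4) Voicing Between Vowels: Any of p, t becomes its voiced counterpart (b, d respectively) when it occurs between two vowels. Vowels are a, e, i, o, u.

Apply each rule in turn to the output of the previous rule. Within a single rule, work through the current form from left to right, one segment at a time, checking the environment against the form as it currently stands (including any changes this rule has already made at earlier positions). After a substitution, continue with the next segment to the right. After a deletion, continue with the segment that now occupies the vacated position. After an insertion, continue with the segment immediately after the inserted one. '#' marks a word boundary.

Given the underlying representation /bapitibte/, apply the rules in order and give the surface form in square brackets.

[babidipti]

(1) Regressive Voicing Assimilation: [bapitibte] → [bapitipte]
(2) Glottal Epenthesis: no change — [bapitipte]
(3) Final Vowel Raising: [bapitipte] → [bapitipti]
(4) Voicing Between Vowels: [bapitipti] → [babidipti]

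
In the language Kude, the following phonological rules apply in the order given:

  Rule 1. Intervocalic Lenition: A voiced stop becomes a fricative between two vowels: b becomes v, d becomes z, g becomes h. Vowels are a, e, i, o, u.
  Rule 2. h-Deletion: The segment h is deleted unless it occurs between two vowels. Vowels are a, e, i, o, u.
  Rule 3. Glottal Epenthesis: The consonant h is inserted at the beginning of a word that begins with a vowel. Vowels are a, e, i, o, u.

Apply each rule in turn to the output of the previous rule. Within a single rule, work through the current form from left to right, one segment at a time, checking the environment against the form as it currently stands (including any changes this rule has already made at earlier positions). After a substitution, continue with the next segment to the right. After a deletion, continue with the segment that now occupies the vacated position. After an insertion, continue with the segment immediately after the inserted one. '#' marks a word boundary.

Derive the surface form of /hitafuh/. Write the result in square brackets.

Rule 1 Intervocalic Lenition: no change — [hitafuh]
Rule 2 h-Deletion: [hitafuh] → [itafu]
Rule 3 Glottal Epenthesis: [itafu] → [hitafu]

[hitafu]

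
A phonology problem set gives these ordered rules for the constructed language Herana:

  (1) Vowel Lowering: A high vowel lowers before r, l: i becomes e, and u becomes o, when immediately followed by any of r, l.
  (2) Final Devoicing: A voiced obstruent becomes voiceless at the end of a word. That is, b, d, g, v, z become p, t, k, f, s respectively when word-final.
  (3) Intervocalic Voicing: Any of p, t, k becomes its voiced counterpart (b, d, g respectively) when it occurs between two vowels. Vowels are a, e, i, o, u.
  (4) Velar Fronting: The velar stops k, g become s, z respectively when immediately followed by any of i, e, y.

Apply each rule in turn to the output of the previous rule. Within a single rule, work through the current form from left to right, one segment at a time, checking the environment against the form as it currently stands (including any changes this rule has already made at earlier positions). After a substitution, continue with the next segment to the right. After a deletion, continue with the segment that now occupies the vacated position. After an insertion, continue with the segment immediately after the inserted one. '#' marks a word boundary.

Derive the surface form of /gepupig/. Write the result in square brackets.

(1) Vowel Lowering: no change — [gepupig]
(2) Final Devoicing: [gepupig] → [gepupik]
(3) Intervocalic Voicing: [gepupik] → [gebubik]
(4) Velar Fronting: [gebubik] → [zebubik]

[zebubik]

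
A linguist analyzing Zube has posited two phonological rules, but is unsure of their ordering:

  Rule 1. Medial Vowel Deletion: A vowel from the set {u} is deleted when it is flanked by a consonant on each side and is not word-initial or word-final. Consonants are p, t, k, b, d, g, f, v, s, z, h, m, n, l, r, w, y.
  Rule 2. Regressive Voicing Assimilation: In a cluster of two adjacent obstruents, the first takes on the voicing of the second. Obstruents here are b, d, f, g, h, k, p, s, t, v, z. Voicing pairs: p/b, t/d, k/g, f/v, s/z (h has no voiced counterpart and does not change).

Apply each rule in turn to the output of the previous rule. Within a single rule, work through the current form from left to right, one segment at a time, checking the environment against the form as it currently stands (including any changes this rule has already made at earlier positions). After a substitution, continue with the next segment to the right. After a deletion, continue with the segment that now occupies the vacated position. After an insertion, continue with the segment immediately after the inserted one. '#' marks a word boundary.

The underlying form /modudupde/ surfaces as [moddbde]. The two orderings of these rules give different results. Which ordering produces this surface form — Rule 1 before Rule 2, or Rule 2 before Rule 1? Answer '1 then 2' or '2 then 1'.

2 then 1

Order 1 then 2:
  1 Medial Vowel Deletion: [modudupde] → [moddpde]
  2 Regressive Voicing Assimilation: [moddpde] → [modtbde]
  result: [modtbde]
Order 2 then 1:
  2 Regressive Voicing Assimilation: [modudupde] → [modudubde]
  1 Medial Vowel Deletion: [modudubde] → [moddbde]
  result: [moddbde]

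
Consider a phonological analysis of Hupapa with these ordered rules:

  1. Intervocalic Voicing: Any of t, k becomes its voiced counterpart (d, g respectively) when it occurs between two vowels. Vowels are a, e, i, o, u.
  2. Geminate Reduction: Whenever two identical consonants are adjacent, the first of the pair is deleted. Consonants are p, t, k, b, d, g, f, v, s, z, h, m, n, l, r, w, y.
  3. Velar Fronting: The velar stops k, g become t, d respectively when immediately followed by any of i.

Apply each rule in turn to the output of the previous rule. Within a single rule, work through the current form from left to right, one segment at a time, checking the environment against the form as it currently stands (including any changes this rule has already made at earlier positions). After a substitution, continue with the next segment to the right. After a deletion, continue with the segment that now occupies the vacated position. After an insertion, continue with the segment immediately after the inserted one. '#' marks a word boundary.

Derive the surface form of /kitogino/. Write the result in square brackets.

1 Intervocalic Voicing: [kitogino] → [kidogino]
2 Geminate Reduction: no change — [kidogino]
3 Velar Fronting: [kidogino] → [tidodino]

[tidodino]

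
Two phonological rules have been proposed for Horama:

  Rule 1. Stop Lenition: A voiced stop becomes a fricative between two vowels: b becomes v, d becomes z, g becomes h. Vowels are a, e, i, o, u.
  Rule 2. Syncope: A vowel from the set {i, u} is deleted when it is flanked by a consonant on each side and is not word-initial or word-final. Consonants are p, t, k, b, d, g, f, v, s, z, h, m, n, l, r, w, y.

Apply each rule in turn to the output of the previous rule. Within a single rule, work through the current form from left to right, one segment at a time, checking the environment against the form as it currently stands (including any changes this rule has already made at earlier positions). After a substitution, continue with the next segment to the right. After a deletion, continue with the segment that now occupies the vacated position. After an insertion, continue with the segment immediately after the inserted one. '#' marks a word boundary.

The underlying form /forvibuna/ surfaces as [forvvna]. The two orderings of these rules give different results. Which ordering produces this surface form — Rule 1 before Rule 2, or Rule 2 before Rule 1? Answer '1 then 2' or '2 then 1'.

Order 1 then 2:
  1 Stop Lenition: [forvibuna] → [forvivuna]
  2 Syncope: [forvivuna] → [forvvna]
  result: [forvvna]
Order 2 then 1:
  2 Syncope: [forvibuna] → [forvbna]
  1 Stop Lenition: no change — [forvbna]
  result: [forvbna]

1 then 2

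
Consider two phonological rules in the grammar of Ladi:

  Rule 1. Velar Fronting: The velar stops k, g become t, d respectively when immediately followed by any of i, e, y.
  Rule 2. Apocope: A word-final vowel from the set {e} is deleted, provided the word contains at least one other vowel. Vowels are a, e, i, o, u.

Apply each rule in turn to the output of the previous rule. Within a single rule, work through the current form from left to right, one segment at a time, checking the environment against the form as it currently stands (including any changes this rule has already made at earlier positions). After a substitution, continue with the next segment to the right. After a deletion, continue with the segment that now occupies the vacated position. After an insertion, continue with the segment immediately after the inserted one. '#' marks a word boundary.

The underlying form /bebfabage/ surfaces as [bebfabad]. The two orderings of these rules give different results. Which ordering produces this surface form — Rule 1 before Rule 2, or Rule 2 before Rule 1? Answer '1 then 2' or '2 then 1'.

Order 1 then 2:
  1 Velar Fronting: [bebfabage] → [bebfabade]
  2 Apocope: [bebfabade] → [bebfabad]
  result: [bebfabad]
Order 2 then 1:
  2 Apocope: [bebfabage] → [bebfabag]
  1 Velar Fronting: no change — [bebfabag]
  result: [bebfabag]

1 then 2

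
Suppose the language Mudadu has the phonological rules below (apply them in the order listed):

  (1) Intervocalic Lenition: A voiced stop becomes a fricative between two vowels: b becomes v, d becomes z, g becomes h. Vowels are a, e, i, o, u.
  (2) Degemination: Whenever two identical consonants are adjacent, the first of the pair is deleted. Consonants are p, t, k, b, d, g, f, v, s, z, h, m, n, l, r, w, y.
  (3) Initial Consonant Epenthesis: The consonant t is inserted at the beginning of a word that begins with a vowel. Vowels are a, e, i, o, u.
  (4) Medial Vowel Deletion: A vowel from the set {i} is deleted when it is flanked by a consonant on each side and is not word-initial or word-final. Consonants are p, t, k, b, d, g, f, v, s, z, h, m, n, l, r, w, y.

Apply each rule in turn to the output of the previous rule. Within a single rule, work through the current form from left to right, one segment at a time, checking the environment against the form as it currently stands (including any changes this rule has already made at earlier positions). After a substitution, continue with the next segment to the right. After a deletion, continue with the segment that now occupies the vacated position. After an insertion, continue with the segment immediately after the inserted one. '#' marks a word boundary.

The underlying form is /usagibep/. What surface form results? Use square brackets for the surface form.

[tusahvep]

(1) Intervocalic Lenition: [usagibep] → [usahivep]
(2) Degemination: no change — [usahivep]
(3) Initial Consonant Epenthesis: [usahivep] → [tusahivep]
(4) Medial Vowel Deletion: [tusahivep] → [tusahvep]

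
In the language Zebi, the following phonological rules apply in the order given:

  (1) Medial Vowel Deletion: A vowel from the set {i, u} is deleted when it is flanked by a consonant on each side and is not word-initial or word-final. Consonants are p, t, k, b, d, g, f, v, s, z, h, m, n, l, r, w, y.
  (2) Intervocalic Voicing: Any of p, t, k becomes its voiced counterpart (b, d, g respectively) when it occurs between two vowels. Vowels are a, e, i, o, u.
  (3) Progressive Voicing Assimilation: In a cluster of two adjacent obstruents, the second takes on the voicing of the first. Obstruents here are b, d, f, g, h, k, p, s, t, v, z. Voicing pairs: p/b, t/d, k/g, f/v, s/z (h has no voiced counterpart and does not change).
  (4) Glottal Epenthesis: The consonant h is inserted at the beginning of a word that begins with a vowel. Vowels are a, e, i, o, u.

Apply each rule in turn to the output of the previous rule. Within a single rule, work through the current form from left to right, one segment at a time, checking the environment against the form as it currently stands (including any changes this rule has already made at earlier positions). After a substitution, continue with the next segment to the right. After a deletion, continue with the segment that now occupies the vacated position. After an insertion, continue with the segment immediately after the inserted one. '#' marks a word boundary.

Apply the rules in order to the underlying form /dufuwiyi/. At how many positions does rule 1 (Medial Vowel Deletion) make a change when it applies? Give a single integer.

3

(1) Medial Vowel Deletion: [dufuwiyi] → [dfwyi]
(2) Intervocalic Voicing: no change — [dfwyi]
(3) Progressive Voicing Assimilation: [dfwyi] → [dvwyi]
(4) Glottal Epenthesis: no change — [dvwyi]
Rule 1 changed 3 position(s).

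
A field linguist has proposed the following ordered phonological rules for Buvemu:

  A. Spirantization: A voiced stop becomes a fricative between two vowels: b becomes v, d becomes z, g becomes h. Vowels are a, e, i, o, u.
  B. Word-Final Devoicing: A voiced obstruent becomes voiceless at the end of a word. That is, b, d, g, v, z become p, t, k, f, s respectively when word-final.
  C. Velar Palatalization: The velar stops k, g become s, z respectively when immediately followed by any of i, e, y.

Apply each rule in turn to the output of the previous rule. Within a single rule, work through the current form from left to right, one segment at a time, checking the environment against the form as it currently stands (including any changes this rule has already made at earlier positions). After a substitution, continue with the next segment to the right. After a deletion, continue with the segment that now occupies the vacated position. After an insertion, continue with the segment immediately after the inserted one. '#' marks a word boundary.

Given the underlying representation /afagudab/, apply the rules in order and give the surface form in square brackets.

A Spirantization: [afagudab] → [afahuzab]
B Word-Final Devoicing: [afahuzab] → [afahuzap]
C Velar Palatalization: no change — [afahuzap]

[afahuzap]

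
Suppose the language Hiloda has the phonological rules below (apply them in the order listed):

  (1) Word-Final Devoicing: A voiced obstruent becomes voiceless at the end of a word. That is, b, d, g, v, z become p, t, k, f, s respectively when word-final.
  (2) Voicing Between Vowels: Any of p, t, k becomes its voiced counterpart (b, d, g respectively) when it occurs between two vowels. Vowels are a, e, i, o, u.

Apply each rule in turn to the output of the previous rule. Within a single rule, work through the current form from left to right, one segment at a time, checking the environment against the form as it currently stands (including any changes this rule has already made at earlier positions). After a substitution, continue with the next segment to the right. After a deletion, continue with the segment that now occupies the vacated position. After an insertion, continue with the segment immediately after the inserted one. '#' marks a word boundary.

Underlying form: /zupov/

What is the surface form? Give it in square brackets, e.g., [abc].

[zubof]

(1) Word-Final Devoicing: [zupov] → [zupof]
(2) Voicing Between Vowels: [zupof] → [zubof]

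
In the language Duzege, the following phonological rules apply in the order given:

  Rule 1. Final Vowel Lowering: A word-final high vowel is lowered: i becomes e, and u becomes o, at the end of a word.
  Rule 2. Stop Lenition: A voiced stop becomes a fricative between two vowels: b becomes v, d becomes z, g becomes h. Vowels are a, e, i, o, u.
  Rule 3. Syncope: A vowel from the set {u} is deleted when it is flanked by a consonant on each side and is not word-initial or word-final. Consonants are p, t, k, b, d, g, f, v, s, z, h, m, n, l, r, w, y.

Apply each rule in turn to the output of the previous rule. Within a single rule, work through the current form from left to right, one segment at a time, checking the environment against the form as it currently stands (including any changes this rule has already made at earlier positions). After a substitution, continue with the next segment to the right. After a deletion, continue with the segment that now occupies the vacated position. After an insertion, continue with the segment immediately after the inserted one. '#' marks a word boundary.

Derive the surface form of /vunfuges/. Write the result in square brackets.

[vnfhes]

Rule 1 Final Vowel Lowering: no change — [vunfuges]
Rule 2 Stop Lenition: [vunfuges] → [vunfuhes]
Rule 3 Syncope: [vunfuhes] → [vnfhes]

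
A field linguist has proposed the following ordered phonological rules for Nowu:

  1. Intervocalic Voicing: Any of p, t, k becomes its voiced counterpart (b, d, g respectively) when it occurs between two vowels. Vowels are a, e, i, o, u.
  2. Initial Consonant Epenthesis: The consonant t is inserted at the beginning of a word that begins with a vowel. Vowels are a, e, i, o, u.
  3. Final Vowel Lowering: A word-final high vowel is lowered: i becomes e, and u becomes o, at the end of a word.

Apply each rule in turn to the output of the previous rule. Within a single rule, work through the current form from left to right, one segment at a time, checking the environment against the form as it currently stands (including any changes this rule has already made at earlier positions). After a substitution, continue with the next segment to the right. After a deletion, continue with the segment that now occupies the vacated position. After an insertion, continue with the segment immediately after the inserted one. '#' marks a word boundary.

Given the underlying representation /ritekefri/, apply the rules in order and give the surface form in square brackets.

1 Intervocalic Voicing: [ritekefri] → [ridegefri]
2 Initial Consonant Epenthesis: no change — [ridegefri]
3 Final Vowel Lowering: [ridegefri] → [ridegefre]

[ridegefre]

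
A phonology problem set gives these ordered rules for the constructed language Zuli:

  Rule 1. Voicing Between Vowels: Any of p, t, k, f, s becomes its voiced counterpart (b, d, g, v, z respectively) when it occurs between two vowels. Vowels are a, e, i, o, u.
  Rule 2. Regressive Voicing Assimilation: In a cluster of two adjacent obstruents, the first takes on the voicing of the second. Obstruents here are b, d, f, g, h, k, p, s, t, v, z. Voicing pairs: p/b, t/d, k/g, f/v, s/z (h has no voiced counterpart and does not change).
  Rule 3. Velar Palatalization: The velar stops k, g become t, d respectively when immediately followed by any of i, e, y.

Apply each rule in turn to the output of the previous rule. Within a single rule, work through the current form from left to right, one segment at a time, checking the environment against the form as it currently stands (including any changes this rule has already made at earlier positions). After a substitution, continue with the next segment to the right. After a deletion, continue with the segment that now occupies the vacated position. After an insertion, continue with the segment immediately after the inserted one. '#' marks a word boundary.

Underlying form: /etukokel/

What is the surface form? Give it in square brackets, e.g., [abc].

[edugodel]

Rule 1 Voicing Between Vowels: [etukokel] → [edugogel]
Rule 2 Regressive Voicing Assimilation: no change — [edugogel]
Rule 3 Velar Palatalization: [edugogel] → [edugodel]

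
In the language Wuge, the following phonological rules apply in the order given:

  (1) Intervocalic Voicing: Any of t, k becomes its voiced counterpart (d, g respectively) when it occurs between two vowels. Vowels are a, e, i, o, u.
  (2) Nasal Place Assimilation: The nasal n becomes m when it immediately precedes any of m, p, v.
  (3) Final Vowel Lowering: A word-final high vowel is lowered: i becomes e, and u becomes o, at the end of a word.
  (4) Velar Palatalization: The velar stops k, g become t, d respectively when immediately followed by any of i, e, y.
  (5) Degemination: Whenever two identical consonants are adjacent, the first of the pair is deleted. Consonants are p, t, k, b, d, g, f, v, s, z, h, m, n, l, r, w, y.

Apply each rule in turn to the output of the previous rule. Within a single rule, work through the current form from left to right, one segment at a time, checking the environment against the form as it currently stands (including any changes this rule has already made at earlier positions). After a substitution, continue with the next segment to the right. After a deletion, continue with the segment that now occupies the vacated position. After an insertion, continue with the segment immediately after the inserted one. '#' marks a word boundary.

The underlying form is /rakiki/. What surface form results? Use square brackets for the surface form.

[radide]

(1) Intervocalic Voicing: [rakiki] → [ragigi]
(2) Nasal Place Assimilation: no change — [ragigi]
(3) Final Vowel Lowering: [ragigi] → [ragige]
(4) Velar Palatalization: [ragige] → [radide]
(5) Degemination: no change — [radide]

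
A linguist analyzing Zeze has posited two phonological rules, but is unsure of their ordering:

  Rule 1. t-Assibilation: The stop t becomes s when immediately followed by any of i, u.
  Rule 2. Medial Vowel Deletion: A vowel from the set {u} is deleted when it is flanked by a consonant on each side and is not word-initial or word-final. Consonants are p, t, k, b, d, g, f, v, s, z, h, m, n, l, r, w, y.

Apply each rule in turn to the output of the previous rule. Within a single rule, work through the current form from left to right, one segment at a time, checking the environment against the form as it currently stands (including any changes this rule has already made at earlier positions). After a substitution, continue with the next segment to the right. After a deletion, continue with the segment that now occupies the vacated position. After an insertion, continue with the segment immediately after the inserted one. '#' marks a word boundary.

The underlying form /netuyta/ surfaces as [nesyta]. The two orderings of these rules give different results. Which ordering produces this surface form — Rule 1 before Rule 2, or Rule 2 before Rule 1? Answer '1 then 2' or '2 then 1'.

1 then 2

Order 1 then 2:
  1 t-Assibilation: [netuyta] → [nesuyta]
  2 Medial Vowel Deletion: [nesuyta] → [nesyta]
  result: [nesyta]
Order 2 then 1:
  2 Medial Vowel Deletion: [netuyta] → [netyta]
  1 t-Assibilation: no change — [netyta]
  result: [netyta]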